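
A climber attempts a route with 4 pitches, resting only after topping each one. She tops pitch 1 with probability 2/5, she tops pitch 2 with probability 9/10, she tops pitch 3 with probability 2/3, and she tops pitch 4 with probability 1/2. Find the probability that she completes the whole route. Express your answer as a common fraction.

Each stage is reached only if all earlier stages succeed, so
P = 2/5 × 9/10 × 2/3 × 1/2 = 36/300 = 3/25.

3/25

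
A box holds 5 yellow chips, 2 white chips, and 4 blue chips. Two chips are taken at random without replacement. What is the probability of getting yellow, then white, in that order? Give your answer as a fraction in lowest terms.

1/11

Multiply the probability of each draw given the previous ones:
P = 5/11 × 2/10 = 10/110 = 1/11.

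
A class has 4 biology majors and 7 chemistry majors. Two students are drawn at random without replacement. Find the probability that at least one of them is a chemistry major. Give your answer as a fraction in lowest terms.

P(no chemistry majors) = 4/11 × 3/10 = 12/110 = 6/55.
P(at least one) = 1 − 6/55 = 49/55.

49/55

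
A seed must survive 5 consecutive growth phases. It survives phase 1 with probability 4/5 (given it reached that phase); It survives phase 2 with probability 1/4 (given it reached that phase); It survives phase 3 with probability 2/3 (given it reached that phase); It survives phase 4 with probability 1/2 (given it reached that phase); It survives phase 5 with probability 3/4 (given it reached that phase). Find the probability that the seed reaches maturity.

Each stage is reached only if all earlier stages succeed, so
P = 4/5 × 1/4 × 2/3 × 1/2 × 3/4 = 24/480 = 1/20.

1/20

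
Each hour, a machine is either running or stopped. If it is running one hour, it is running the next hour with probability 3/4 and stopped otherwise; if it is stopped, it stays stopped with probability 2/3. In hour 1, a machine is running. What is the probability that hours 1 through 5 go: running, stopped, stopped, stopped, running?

Hour 1 is given. For each transition, use the conditional probability from the current state:
P(stopped | running) = 1/4; P(stopped | stopped) = 2/3; P(stopped | stopped) = 2/3; P(running | stopped) = 1/3.
P = 1/4 × 2/3 × 2/3 × 1/3 = 4/108 = 1/27.

1/27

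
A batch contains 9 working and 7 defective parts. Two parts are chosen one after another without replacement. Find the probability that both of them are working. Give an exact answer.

3/10

P(every draw is working) = 9/16 × 8/15 = 72/240 = 3/10.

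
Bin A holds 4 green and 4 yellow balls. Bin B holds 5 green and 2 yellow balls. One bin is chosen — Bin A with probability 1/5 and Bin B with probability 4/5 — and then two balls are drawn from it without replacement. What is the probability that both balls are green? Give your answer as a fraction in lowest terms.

89/210

From Bin A: P(both green) = (4/8)(3/7) = 3/14.
From Bin B: P(both green) = (5/7)(4/6) = 10/21.
Total probability = (1/5)(3/14) + (4/5)(10/21) = 89/210.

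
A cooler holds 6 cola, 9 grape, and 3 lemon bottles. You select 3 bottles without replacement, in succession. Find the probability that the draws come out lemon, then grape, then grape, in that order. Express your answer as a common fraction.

3/68

Chain rule:
P = 3/18 × 9/17 × 8/16 = 216/4896 = 3/68.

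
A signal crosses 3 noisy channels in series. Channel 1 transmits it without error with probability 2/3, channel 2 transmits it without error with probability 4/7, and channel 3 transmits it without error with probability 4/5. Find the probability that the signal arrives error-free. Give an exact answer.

32/105

Each stage is reached only if all earlier stages succeed, so
P = 2/3 × 4/7 × 4/5 = 32/105.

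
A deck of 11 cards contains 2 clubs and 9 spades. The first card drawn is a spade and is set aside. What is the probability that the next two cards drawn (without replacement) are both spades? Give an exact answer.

28/45

After the first draw, 8 of the remaining 10 cards are spades.
P = 8/10 × 7/9 = 56/90 = 28/45.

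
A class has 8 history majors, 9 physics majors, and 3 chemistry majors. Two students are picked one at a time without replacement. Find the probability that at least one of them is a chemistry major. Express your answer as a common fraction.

27/95

P(no chemistry majors) = 17/20 × 16/19 = 272/380 = 68/95.
P(at least one) = 1 − 68/95 = 27/95.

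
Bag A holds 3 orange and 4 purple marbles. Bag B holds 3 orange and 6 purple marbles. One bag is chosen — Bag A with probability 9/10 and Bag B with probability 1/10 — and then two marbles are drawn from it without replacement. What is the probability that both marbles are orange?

23/168

From Bag A: P(both orange) = (3/7)(2/6) = 1/7.
From Bag B: P(both orange) = (3/9)(2/8) = 1/12.
Total probability = (9/10)(1/7) + (1/10)(1/12) = 23/168.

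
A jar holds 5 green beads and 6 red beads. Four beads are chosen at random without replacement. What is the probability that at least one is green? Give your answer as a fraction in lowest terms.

P(no green) = 6/11 × 5/10 × 4/9 × 3/8 = 360/7920 = 1/22.
P(at least one) = 1 − 1/22 = 21/22.

21/22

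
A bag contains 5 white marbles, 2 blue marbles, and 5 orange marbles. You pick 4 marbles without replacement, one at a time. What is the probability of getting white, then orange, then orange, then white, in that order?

Chain rule:
P = 5/12 × 5/11 × 4/10 × 4/9 = 400/11880 = 10/297.

10/297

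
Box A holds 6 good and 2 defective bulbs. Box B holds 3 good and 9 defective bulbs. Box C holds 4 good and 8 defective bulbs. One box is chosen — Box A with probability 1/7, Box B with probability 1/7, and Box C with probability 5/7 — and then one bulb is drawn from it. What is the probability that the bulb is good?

8/21

From Box A: P(good) = 6/8.
From Box B: P(good) = 3/12.
From Box C: P(good) = 4/12.
Total probability = (1/7)(6/8) + (1/7)(3/12) + (5/7)(4/12) = 8/21.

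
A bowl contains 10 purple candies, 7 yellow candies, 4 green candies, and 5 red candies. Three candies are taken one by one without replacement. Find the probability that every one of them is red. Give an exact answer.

P = 5/26 × 4/25 × 3/24 = 60/15600 = 1/260.

1/260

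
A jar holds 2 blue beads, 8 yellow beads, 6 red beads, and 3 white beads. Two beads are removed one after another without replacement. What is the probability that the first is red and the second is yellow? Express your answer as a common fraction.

8/57

Each draw changes the counts, so multiply the conditional probabilities along the sequence:
P = 6/19 × 8/18 = 48/342 = 8/57.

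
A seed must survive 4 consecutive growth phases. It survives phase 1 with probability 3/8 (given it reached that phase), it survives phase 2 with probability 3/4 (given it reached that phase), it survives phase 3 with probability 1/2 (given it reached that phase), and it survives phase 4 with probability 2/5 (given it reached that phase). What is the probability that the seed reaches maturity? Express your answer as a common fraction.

9/160

Multiplying along the chain,
P = 3/8 × 3/4 × 1/2 × 2/5 = 18/320 = 9/160.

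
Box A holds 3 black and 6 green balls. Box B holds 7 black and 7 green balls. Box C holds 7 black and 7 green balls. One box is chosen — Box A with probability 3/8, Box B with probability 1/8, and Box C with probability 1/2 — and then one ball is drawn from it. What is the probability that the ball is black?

7/16

From Box A: P(black) = 3/9.
From Box B: P(black) = 7/14.
From Box C: P(black) = 7/14.
Total probability = (3/8)(3/9) + (1/8)(7/14) + (1/2)(7/14) = 7/16.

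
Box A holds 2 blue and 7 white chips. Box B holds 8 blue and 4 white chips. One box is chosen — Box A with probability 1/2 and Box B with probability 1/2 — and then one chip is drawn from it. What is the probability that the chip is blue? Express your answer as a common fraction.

4/9

From Box A: P(blue) = 2/9.
From Box B: P(blue) = 8/12.
Total probability = (1/2)(2/9) + (1/2)(8/12) = 4/9.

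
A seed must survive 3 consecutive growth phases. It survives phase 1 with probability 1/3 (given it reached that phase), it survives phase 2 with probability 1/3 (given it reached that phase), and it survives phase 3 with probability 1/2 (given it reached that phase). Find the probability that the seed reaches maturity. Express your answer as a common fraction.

Each stage is reached only if all earlier stages succeed, so
P = 1/3 × 1/3 × 1/2 = 1/18.

1/18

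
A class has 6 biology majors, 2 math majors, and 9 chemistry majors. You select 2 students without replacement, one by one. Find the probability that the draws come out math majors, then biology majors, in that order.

3/68

Each draw changes the counts, so multiply the conditional probabilities along the sequence:
P = 2/17 × 6/16 = 12/272 = 3/68.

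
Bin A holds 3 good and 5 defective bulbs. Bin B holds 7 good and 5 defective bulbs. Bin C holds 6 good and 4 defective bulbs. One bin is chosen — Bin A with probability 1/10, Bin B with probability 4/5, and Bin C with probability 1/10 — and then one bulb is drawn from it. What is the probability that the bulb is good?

From Bin A: P(good) = 3/8.
From Bin B: P(good) = 7/12.
From Bin C: P(good) = 6/10.
Total probability = (1/10)(3/8) + (4/5)(7/12) + (1/10)(6/10) = 677/1200.

677/1200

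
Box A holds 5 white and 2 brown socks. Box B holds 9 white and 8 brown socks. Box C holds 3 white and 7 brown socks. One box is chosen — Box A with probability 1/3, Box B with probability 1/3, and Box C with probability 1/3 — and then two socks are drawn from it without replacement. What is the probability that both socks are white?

961/3570

From Box A: P(both white) = (5/7)(4/6) = 10/21.
From Box B: P(both white) = (9/17)(8/16) = 9/34.
From Box C: P(both white) = (3/10)(2/9) = 1/15.
Total probability = (1/3)(10/21) + (1/3)(9/34) + (1/3)(1/15) = 961/3570.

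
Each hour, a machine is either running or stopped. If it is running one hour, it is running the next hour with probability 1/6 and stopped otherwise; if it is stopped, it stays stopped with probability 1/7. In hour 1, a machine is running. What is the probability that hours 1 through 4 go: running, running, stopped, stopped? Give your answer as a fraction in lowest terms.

Hour 1 is given. For each transition, use the conditional probability from the current state:
P(running | running) = 1/6; P(stopped | running) = 5/6; P(stopped | stopped) = 1/7.
P = 1/6 × 5/6 × 1/7 = 5/252.

5/252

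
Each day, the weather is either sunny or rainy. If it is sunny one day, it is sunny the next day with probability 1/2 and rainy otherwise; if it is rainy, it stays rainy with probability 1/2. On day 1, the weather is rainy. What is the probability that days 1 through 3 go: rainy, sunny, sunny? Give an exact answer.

1/4

Day 1 is given. For each transition, use the conditional probability from the current state:
P(sunny | rainy) = 1/2; P(sunny | sunny) = 1/2.
P = 1/2 × 1/2 = 1/4.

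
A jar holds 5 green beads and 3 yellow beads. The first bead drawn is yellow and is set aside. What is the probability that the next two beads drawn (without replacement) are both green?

With the first bead removed, 5 green remain out of 7.
P = 5/7 × 4/6 = 20/42 = 10/21.

10/21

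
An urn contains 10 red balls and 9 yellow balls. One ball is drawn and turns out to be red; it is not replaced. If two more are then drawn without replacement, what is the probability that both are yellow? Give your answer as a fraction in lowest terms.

4/17

With the first ball removed, 9 yellow remain out of 18.
P = 9/18 × 8/17 = 72/306 = 4/17.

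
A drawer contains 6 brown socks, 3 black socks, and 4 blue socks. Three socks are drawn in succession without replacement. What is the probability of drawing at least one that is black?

83/143

P(no black) = 10/13 × 9/12 × 8/11 = 720/1716 = 60/143.
P(at least one) = 1 − 60/143 = 83/143.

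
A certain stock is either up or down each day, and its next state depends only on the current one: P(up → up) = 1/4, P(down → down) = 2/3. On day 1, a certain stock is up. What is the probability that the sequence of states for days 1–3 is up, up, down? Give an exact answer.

Day 1 is given. For each transition, use the conditional probability from the current state:
P(up | up) = 1/4; P(down | up) = 3/4.
P = 1/4 × 3/4 = 3/16.

3/16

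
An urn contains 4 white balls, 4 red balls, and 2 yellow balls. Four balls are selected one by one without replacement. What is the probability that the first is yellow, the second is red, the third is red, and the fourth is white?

Each draw changes the counts, so multiply the conditional probabilities along the sequence:
P = 2/10 × 4/9 × 3/8 × 4/7 = 96/5040 = 2/105.

2/105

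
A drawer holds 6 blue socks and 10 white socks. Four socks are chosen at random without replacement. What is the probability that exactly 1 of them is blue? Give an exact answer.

One ordering (blue drawn first) has probability 6/16 × 10/15 × 9/14 × 8/13 = 4320/43680 = 9/91.
There are C(4,1) = 4 such orderings, each equally likely, so P = 4 × 9/91 = 36/91.

36/91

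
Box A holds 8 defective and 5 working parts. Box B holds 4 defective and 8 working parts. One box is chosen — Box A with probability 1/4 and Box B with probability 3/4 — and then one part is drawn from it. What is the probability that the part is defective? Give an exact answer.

21/52

From Box A: P(defective) = 8/13.
From Box B: P(defective) = 4/12.
Total probability = (1/4)(8/13) + (3/4)(4/12) = 21/52.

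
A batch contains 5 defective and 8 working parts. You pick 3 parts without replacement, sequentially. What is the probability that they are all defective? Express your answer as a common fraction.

P(every draw is defective) = 5/13 × 4/12 × 3/11 = 60/1716 = 5/143.

5/143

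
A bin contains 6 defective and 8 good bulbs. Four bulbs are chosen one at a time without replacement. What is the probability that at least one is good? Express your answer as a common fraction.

P(no good) = 6/14 × 5/13 × 4/12 × 3/11 = 360/24024 = 15/1001.
P(at least one) = 1 − 15/1001 = 986/1001.

986/1001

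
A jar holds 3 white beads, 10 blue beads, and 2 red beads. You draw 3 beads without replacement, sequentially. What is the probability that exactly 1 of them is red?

One ordering (red drawn first) has probability 2/15 × 13/14 × 12/13 = 312/2730 = 4/35.
There are C(3,1) = 3 such orderings, each equally likely, so P = 3 × 4/35 = 12/35.

12/35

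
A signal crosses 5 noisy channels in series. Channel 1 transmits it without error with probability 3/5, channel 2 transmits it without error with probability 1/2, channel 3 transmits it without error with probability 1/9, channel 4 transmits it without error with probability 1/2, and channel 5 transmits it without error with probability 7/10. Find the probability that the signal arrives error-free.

7/600

Each stage is reached only if all earlier stages succeed, so
P = 3/5 × 1/2 × 1/9 × 1/2 × 7/10 = 21/1800 = 7/600.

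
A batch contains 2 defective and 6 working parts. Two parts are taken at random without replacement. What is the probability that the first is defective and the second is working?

3/14

Multiply the probability of each draw given the previous ones:
P = 2/8 × 6/7 = 12/56 = 3/14.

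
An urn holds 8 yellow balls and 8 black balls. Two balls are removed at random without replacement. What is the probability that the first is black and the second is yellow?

Chain rule:
P = 8/16 × 8/15 = 64/240 = 4/15.

4/15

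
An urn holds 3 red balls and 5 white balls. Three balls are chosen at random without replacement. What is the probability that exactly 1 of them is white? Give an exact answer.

15/56

One ordering (white drawn first) has probability 5/8 × 3/7 × 2/6 = 30/336 = 5/56.
There are C(3,1) = 3 such orderings, each equally likely, so P = 3 × 5/56 = 15/56.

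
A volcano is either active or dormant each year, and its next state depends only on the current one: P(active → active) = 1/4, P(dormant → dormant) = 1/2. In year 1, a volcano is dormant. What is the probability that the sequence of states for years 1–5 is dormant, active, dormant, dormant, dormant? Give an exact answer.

3/32

Year 1 is given. For each transition, use the conditional probability from the current state:
P(active | dormant) = 1/2; P(dormant | active) = 3/4; P(dormant | dormant) = 1/2; P(dormant | dormant) = 1/2.
P = 1/2 × 3/4 × 1/2 × 1/2 = 3/32.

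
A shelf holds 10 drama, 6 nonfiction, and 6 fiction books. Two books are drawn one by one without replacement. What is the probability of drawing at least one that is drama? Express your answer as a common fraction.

P(no drama) = 12/22 × 11/21 = 132/462 = 2/7.
P(at least one) = 1 − 2/7 = 5/7.

5/7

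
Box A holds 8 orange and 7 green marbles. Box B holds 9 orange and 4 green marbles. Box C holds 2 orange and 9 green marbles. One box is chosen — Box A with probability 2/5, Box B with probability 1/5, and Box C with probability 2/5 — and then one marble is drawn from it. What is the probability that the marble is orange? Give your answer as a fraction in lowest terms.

From Box A: P(orange) = 8/15.
From Box B: P(orange) = 9/13.
From Box C: P(orange) = 2/11.
Total probability = (2/5)(8/15) + (1/5)(9/13) + (2/5)(2/11) = 4553/10725.

4553/10725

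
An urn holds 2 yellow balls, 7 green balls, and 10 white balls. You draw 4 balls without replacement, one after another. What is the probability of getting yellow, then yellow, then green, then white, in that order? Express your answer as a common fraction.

Chain rule:
P = 2/19 × 1/18 × 7/17 × 10/16 = 140/93024 = 35/23256.

35/23256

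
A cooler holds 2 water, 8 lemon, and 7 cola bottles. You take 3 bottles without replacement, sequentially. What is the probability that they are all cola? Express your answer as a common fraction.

7/136

P(every draw is cola) = 7/17 × 6/16 × 5/15 = 210/4080 = 7/136.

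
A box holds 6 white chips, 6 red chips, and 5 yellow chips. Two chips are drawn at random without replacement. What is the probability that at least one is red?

81/136

P(no red) = 11/17 × 10/16 = 110/272 = 55/136.
P(at least one) = 1 − 55/136 = 81/136.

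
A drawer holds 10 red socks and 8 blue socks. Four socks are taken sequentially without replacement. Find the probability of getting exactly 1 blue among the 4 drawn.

One ordering (blue drawn first) has probability 8/18 × 10/17 × 9/16 × 8/15 = 5760/73440 = 4/51.
There are C(4,1) = 4 such orderings, each equally likely, so P = 4 × 4/51 = 16/51.

16/51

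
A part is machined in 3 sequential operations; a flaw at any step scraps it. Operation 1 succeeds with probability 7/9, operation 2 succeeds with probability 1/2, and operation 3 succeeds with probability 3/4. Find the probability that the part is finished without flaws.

Multiplying along the chain,
P = 7/9 × 1/2 × 3/4 = 21/72 = 7/24.

7/24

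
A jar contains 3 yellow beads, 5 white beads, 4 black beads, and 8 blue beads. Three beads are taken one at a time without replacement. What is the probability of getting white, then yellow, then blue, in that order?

Multiply the probability of each draw given the previous ones:
P = 5/20 × 3/19 × 8/18 = 120/6840 = 1/57.

1/57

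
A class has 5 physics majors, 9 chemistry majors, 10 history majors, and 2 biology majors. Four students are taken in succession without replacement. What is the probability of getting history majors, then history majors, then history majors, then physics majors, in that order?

3/299

Chain rule:
P = 10/26 × 9/25 × 8/24 × 5/23 = 3600/358800 = 3/299.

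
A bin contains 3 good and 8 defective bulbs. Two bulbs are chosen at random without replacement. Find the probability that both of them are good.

3/55

P = 3/11 × 2/10 = 6/110 = 3/55.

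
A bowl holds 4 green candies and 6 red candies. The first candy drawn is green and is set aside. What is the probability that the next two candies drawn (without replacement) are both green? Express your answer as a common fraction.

With the first candy removed, 3 green remain out of 9.
P = 3/9 × 2/8 = 6/72 = 1/12.

1/12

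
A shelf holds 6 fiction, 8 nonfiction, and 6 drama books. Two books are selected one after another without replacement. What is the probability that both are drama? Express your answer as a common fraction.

P = 6/20 × 5/19 = 30/380 = 3/38.

3/38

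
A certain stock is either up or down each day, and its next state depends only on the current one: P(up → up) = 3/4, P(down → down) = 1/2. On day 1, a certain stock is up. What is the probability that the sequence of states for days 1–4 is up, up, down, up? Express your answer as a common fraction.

Day 1 is given. For each transition, use the conditional probability from the current state:
P(up | up) = 3/4; P(down | up) = 1/4; P(up | down) = 1/2.
P = 3/4 × 1/4 × 1/2 = 3/32.

3/32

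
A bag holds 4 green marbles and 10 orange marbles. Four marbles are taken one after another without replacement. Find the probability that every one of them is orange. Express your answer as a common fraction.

30/143

P = 10/14 × 9/13 × 8/12 × 7/11 = 5040/24024 = 30/143.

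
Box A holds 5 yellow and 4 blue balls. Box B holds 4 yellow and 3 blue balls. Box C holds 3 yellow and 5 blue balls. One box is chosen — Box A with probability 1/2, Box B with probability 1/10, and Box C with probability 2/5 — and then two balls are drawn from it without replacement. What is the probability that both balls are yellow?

From Box A: P(both yellow) = (5/9)(4/8) = 5/18.
From Box B: P(both yellow) = (4/7)(3/6) = 2/7.
From Box C: P(both yellow) = (3/8)(2/7) = 3/28.
Total probability = (1/2)(5/18) + (1/10)(2/7) + (2/5)(3/28) = 53/252.

53/252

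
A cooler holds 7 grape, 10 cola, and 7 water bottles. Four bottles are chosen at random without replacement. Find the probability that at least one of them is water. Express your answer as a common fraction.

P(no water) = 17/24 × 16/23 × 15/22 × 14/21 = 57120/255024 = 170/759.
P(at least one) = 1 − 170/759 = 589/759.

589/759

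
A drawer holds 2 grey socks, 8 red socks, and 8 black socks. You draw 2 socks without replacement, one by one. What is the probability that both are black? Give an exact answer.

28/153

P(every draw is black) = 8/18 × 7/17 = 56/306 = 28/153.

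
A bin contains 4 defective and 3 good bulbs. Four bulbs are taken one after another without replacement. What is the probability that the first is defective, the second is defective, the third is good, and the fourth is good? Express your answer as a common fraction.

Chain rule:
P = 4/7 × 3/6 × 3/5 × 2/4 = 72/840 = 3/35.

3/35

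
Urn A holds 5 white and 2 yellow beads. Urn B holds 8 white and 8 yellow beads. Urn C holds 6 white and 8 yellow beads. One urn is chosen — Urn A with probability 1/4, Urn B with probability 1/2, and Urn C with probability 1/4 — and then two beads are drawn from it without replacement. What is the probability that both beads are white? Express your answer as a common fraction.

From Urn A: P(both white) = (5/7)(4/6) = 10/21.
From Urn B: P(both white) = (8/16)(7/15) = 7/30.
From Urn C: P(both white) = (6/14)(5/13) = 15/91.
Total probability = (1/4)(10/21) + (1/2)(7/30) + (1/4)(15/91) = 18/65.

18/65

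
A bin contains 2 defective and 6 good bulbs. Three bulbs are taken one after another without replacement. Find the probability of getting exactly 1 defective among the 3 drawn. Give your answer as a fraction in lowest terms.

One ordering (defective drawn first) has probability 2/8 × 6/7 × 5/6 = 60/336 = 5/28.
There are C(3,1) = 3 such orderings, each equally likely, so P = 3 × 5/28 = 15/28.

15/28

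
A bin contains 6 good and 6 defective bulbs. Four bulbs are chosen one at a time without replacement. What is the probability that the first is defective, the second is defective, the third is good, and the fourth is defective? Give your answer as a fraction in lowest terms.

2/33

Each draw changes the counts, so multiply the conditional probabilities along the sequence:
P = 6/12 × 5/11 × 6/10 × 4/9 = 720/11880 = 2/33.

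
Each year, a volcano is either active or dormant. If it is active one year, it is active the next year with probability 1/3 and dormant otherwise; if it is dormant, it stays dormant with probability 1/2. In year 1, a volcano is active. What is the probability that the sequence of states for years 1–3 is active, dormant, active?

1/3

Year 1 is given. For each transition, use the conditional probability from the current state:
P(dormant | active) = 2/3; P(active | dormant) = 1/2.
P = 2/3 × 1/2 = 2/6 = 1/3.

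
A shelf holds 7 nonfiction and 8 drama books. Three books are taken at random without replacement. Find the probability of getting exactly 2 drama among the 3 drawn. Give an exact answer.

One ordering (drama drawn first) has probability 8/15 × 7/14 × 7/13 = 392/2730 = 28/195.
There are C(3,2) = 3 such orderings, each equally likely, so P = 3 × 28/195 = 28/65.

28/65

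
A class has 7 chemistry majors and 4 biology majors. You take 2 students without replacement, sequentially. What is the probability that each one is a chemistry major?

P = 7/11 × 6/10 = 42/110 = 21/55.

21/55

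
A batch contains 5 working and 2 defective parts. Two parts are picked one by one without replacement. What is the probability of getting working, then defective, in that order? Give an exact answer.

Multiply the probability of each draw given the previous ones:
P = 5/7 × 2/6 = 10/42 = 5/21.

5/21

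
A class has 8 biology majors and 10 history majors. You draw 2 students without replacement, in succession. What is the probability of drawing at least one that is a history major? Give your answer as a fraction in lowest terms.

P(no history majors) = 8/18 × 7/17 = 56/306 = 28/153.
P(at least one) = 1 − 28/153 = 125/153.

125/153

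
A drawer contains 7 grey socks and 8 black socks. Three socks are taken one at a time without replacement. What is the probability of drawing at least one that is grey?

P(no grey) = 8/15 × 7/14 × 6/13 = 336/2730 = 8/65.
P(at least one) = 1 − 8/65 = 57/65.

57/65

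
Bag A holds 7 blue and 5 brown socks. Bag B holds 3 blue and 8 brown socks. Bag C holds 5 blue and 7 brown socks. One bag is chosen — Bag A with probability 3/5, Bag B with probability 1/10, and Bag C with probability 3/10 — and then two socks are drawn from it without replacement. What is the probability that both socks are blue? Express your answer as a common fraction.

133/550

From Bag A: P(both blue) = (7/12)(6/11) = 7/22.
From Bag B: P(both blue) = (3/11)(2/10) = 3/55.
From Bag C: P(both blue) = (5/12)(4/11) = 5/33.
Total probability = (3/5)(7/22) + (1/10)(3/55) + (3/10)(5/33) = 133/550.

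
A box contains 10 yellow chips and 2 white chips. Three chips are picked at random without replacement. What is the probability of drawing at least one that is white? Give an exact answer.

5/11

P(no white) = 10/12 × 9/11 × 8/10 = 720/1320 = 6/11.
P(at least one) = 1 − 6/11 = 5/11.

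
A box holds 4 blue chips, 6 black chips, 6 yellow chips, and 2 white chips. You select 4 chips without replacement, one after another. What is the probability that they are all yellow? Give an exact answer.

1/204

P = 6/18 × 5/17 × 4/16 × 3/15 = 360/73440 = 1/204.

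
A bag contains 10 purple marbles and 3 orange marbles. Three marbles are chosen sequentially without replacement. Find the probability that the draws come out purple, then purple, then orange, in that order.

45/286

Multiply the probability of each draw given the previous ones:
P = 10/13 × 9/12 × 3/11 = 270/1716 = 45/286.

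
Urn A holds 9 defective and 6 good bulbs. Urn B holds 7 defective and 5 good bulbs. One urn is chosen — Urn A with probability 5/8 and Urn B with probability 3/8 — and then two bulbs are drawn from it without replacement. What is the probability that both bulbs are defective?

From Urn A: P(both defective) = (9/15)(8/14) = 12/35.
From Urn B: P(both defective) = (7/12)(6/11) = 7/22.
Total probability = (5/8)(12/35) + (3/8)(7/22) = 411/1232.

411/1232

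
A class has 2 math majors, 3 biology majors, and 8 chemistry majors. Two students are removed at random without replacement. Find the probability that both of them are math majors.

P(every draw is a math major) = 2/13 × 1/12 = 2/156 = 1/78.

1/78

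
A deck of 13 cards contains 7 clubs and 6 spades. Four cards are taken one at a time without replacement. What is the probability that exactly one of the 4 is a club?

One ordering (a club drawn first) has probability 7/13 × 6/12 × 5/11 × 4/10 = 840/17160 = 7/143.
There are C(4,1) = 4 such orderings, each equally likely, so P = 4 × 7/143 = 28/143.

28/143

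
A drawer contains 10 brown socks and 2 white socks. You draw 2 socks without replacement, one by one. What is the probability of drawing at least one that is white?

P(no white) = 10/12 × 9/11 = 90/132 = 15/22.
P(at least one) = 1 − 15/22 = 7/22.

7/22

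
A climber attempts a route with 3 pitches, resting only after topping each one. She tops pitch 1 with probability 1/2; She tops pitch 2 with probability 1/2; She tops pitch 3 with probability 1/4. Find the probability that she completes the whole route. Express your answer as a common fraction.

1/16

Each stage is reached only if all earlier stages succeed, so
P = 1/2 × 1/2 × 1/4 = 1/16.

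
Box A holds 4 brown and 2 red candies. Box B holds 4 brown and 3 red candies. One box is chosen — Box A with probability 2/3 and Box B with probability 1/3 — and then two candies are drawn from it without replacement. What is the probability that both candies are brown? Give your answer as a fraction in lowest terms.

38/105

From Box A: P(both brown) = (4/6)(3/5) = 2/5.
From Box B: P(both brown) = (4/7)(3/6) = 2/7.
Total probability = (2/3)(2/5) + (1/3)(2/7) = 38/105.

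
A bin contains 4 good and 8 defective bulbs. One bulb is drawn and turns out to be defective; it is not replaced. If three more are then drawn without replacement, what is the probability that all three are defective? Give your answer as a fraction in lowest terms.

After the first draw, 7 of the remaining 11 bulbs are defective.
P = 7/11 × 6/10 × 5/9 = 210/990 = 7/33.

7/33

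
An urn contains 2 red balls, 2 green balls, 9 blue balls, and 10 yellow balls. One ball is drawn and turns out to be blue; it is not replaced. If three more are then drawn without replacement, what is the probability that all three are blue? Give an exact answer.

With the first ball removed, 8 blue remain out of 22.
P = 8/22 × 7/21 × 6/20 = 336/9240 = 2/55.

2/55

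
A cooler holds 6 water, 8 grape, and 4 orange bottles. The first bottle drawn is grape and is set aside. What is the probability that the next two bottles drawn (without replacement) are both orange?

After the first draw, 4 of the remaining 17 bottles are orange.
P = 4/17 × 3/16 = 12/272 = 3/68.

3/68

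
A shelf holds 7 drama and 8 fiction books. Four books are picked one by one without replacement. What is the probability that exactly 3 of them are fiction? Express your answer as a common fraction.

56/195

One ordering (fiction drawn first) has probability 8/15 × 7/14 × 6/13 × 7/12 = 2352/32760 = 14/195.
There are C(4,3) = 4 such orderings, each equally likely, so P = 4 × 14/195 = 56/195.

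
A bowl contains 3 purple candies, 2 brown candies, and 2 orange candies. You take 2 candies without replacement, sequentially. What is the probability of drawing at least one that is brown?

11/21

P(no brown) = 5/7 × 4/6 = 20/42 = 10/21.
P(at least one) = 1 − 10/21 = 11/21.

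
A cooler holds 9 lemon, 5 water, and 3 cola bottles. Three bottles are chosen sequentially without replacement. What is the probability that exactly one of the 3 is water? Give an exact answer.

One ordering (water drawn first) has probability 5/17 × 12/16 × 11/15 = 660/4080 = 11/68.
There are C(3,1) = 3 such orderings, each equally likely, so P = 3 × 11/68 = 33/68.

33/68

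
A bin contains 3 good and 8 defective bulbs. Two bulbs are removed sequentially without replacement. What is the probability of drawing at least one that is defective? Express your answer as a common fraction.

52/55

P(no defective) = 3/11 × 2/10 = 6/110 = 3/55.
P(at least one) = 1 − 3/55 = 52/55.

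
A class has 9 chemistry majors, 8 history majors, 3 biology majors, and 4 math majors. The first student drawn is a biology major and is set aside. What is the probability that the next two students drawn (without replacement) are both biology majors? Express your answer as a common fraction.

After the first draw, 2 of the remaining 23 students are biology majors.
P = 2/23 × 1/22 = 2/506 = 1/253.

1/253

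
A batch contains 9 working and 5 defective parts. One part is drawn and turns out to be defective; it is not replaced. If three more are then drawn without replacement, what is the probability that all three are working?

With the first part removed, 9 working remain out of 13.
P = 9/13 × 8/12 × 7/11 = 504/1716 = 42/143.

42/143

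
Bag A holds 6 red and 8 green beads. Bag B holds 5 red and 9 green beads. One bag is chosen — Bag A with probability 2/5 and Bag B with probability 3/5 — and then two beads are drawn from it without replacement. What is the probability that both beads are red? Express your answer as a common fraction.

12/91

From Bag A: P(both red) = (6/14)(5/13) = 15/91.
From Bag B: P(both red) = (5/14)(4/13) = 10/91.
Total probability = (2/5)(15/91) + (3/5)(10/91) = 12/91.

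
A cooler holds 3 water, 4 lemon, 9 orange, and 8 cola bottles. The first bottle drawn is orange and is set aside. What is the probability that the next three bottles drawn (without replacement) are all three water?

1/1771

After the first draw, 3 of the remaining 23 bottles are water.
P = 3/23 × 2/22 × 1/21 = 6/10626 = 1/1771.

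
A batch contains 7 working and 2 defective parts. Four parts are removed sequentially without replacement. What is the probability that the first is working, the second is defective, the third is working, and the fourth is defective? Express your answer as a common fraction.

Chain rule:
P = 7/9 × 2/8 × 6/7 × 1/6 = 84/3024 = 1/36.

1/36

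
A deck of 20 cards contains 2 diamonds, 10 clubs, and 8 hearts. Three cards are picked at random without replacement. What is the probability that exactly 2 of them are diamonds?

3/190

One ordering (diamonds drawn first) has probability 2/20 × 1/19 × 18/18 = 36/6840 = 1/190.
There are C(3,2) = 3 such orderings, each equally likely, so P = 3 × 1/190 = 3/190.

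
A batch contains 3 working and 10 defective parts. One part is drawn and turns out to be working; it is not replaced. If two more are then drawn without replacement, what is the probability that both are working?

1/66

After the first draw, 2 of the remaining 12 parts are working.
P = 2/12 × 1/11 = 2/132 = 1/66.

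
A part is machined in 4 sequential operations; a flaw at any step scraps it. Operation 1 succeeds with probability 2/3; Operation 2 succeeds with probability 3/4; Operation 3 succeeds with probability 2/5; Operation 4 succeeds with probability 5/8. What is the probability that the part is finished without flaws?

The events are sequential, so multiply the conditional probabilities:
P = 2/3 × 3/4 × 2/5 × 5/8 = 60/480 = 1/8.

1/8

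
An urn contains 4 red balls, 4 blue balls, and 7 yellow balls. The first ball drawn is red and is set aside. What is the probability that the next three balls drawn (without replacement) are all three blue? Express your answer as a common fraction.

After the first draw, 4 of the remaining 14 balls are blue.
P = 4/14 × 3/13 × 2/12 = 24/2184 = 1/91.

1/91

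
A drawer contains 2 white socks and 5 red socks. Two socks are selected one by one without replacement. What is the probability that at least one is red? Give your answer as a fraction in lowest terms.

P(no red) = 2/7 × 1/6 = 2/42 = 1/21.
P(at least one) = 1 − 1/21 = 20/21.

20/21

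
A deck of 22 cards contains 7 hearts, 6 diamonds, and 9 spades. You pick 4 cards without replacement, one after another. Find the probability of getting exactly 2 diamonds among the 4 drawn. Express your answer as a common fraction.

360/1463

One ordering (diamonds drawn first) has probability 6/22 × 5/21 × 16/20 × 15/19 = 7200/175560 = 60/1463.
There are C(4,2) = 6 such orderings, each equally likely, so P = 6 × 60/1463 = 360/1463.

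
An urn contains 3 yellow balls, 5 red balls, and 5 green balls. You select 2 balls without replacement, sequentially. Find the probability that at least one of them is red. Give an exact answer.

25/39

P(no red) = 8/13 × 7/12 = 56/156 = 14/39.
P(at least one) = 1 − 14/39 = 25/39.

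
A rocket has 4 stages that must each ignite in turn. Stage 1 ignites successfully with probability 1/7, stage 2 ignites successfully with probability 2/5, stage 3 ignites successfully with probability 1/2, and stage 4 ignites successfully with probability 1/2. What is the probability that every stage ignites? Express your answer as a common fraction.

1/70

The events are sequential, so multiply the conditional probabilities:
P = 1/7 × 2/5 × 1/2 × 1/2 = 2/140 = 1/70.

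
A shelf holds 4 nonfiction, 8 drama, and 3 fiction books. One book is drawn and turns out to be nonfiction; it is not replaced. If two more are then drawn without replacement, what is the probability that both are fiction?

After the first draw, 3 of the remaining 14 books are fiction.
P = 3/14 × 2/13 = 6/182 = 3/91.

3/91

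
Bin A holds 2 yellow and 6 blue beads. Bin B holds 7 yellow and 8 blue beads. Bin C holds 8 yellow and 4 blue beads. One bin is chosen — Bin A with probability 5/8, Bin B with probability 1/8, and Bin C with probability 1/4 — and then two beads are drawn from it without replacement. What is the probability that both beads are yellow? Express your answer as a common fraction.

From Bin A: P(both yellow) = (2/8)(1/7) = 1/28.
From Bin B: P(both yellow) = (7/15)(6/14) = 1/5.
From Bin C: P(both yellow) = (8/12)(7/11) = 14/33.
Total probability = (5/8)(1/28) + (1/8)(1/5) + (1/4)(14/33) = 5669/36960.

5669/36960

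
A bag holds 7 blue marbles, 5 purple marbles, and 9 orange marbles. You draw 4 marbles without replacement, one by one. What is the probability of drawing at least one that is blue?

P(no blue) = 14/21 × 13/20 × 12/19 × 11/18 = 24024/143640 = 143/855.
P(at least one) = 1 − 143/855 = 712/855.

712/855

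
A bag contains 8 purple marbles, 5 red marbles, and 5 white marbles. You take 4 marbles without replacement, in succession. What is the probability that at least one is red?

469/612

P(no red) = 13/18 × 12/17 × 11/16 × 10/15 = 17160/73440 = 143/612.
P(at least one) = 1 − 143/612 = 469/612.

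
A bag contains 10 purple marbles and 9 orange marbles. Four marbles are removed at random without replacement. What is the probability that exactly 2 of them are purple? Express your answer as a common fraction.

135/323

One ordering (purple drawn first) has probability 10/19 × 9/18 × 9/17 × 8/16 = 6480/93024 = 45/646.
There are C(4,2) = 6 such orderings, each equally likely, so P = 6 × 45/646 = 135/323.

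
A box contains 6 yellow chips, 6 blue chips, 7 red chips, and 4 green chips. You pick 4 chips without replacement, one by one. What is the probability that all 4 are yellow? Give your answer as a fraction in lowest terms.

P = 6/23 × 5/22 × 4/21 × 3/20 = 360/212520 = 3/1771.

3/1771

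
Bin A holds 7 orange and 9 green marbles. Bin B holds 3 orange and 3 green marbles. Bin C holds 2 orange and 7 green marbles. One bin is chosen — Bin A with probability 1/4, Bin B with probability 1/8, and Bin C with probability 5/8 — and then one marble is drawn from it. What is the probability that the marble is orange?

From Bin A: P(orange) = 7/16.
From Bin B: P(orange) = 3/6.
From Bin C: P(orange) = 2/9.
Total probability = (1/4)(7/16) + (1/8)(3/6) + (5/8)(2/9) = 179/576.

179/576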